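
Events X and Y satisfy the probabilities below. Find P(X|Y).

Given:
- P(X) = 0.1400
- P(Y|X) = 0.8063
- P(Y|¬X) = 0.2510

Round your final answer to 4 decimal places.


Bayes' theorem: P(X|Y) = P(Y|X) × P(X) / P(Y)

Step 1: Calculate P(Y) using law of total probability
P(Y) = P(Y|X)P(X) + P(Y|¬X)P(¬X)
     = 0.8063 × 0.1400 + 0.2510 × 0.8600
     = 0.11288200 + 0.21586000
     = 0.32874200

Step 2: Apply Bayes' theorem
P(X|Y) = P(Y|X) × P(X) / P(Y)
       = 0.11288200 / 0.32874200
       = 0.3434


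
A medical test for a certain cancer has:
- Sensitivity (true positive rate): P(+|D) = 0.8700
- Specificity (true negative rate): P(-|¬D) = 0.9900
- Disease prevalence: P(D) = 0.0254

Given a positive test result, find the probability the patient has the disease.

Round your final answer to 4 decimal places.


Let D = has disease, + = positive test

Given:
- P(D) = 0.0254 (prevalence)
- P(+|D) = 0.8700 (sensitivity)
- P(-|¬D) = 0.9900 (specificity)
- P(+|¬D) = 0.0100 (false positive rate = 1 - specificity)

Step 1: Find P(+)
P(+) = P(+|D)P(D) + P(+|¬D)P(¬D)
     = 0.8700 × 0.0254 + 0.0100 × 0.9746
     = 0.02209800 + 0.00974600
     = 0.03184400

Step 2: Apply Bayes' theorem for P(D|+)
P(D|+) = P(+|D)P(D) / P(+)
       = 0.02209800 / 0.03184400
       = 0.6939


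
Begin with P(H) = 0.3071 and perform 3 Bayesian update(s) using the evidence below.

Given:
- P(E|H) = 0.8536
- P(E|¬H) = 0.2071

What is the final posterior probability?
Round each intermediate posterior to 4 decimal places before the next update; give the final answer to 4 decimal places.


Sequential Bayesian updating:

Initial prior: P(H) = 0.3071

Update 1:
  P(E) = 0.8536 × 0.3071 + 0.2071 × 0.6929 = 0.26214056 + 0.14349959 = 0.40564015
  P(H|E) = 0.26214056 / 0.40564015 = 0.6462

Update 2:
  P(E) = 0.8536 × 0.6462 + 0.2071 × 0.3538 = 0.55159632 + 0.07327198 = 0.62486830
  P(H|E) = 0.55159632 / 0.62486830 = 0.8827

Update 3:
  P(E) = 0.8536 × 0.8827 + 0.2071 × 0.1173 = 0.75347272 + 0.02429283 = 0.77776555
  P(H|E) = 0.75347272 / 0.77776555 = 0.9688

Final posterior: 0.9688


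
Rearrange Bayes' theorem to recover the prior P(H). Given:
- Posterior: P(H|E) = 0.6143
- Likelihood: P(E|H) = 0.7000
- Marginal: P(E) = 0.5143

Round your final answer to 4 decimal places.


From Bayes' theorem: P(H|E) = P(E|H) × P(H) / P(E)

Rearranging for P(H):
P(H) = P(H|E) × P(E) / P(E|H)
     = 0.6143 × 0.5143 / 0.7000
     = 0.31593449 / 0.7000
     = 0.4513


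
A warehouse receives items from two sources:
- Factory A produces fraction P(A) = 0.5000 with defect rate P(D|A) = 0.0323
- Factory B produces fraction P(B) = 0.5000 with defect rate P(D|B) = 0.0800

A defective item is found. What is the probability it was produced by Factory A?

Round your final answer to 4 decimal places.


Let A = from Factory A, D = defective

Given:
- P(A) = 0.5000, P(B) = 0.5000
- P(D|A) = 0.0323, P(D|B) = 0.0800

Step 1: Find P(D)
P(D) = P(D|A)P(A) + P(D|B)P(B)
     = 0.0323 × 0.5000 + 0.0800 × 0.5000
     = 0.01615000 + 0.04000000
     = 0.05615000

Step 2: Apply Bayes' theorem
P(A|D) = P(D|A)P(A) / P(D)
       = 0.01615000 / 0.05615000
       = 0.2876


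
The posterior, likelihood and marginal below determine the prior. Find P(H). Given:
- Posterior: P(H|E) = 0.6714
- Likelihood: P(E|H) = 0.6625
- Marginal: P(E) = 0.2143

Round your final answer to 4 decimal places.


From Bayes' theorem: P(H|E) = P(E|H) × P(H) / P(E)

Rearranging for P(H):
P(H) = P(H|E) × P(E) / P(E|H)
     = 0.6714 × 0.2143 / 0.6625
     = 0.14388102 / 0.6625
     = 0.2172


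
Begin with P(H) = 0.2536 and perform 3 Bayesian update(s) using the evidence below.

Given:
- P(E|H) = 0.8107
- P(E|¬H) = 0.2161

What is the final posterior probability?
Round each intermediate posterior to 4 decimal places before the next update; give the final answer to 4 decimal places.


Sequential Bayesian updating:

Initial prior: P(H) = 0.2536

Update 1:
  P(E) = 0.8107 × 0.2536 + 0.2161 × 0.7464 = 0.20559352 + 0.16129704 = 0.36689056
  P(H|E) = 0.20559352 / 0.36689056 = 0.5604

Update 2:
  P(E) = 0.8107 × 0.5604 + 0.2161 × 0.4396 = 0.45431628 + 0.09499756 = 0.54931384
  P(H|E) = 0.45431628 / 0.54931384 = 0.8271

Update 3:
  P(E) = 0.8107 × 0.8271 + 0.2161 × 0.1729 = 0.67052997 + 0.03736369 = 0.70789366
  P(H|E) = 0.67052997 / 0.70789366 = 0.9472

Final posterior: 0.9472


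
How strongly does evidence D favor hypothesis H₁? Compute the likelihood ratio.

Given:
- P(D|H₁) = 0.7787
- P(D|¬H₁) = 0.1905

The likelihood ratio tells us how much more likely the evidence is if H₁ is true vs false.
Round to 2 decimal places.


Likelihood Ratio (LR) = P(D|H₁) / P(D|¬H₁)

LR = 0.7787 / 0.1905
   = 4.09

The evidence is 4.09 times more likely if H₁ is true than if H₁ is false.
Because LR exceeds 1, D is evidence for H₁.


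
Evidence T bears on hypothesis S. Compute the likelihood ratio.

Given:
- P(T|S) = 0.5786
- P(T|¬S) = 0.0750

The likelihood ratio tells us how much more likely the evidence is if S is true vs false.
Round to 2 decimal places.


Likelihood Ratio (LR) = P(T|S) / P(T|¬S)

LR = 0.5786 / 0.0750
   = 7.71

The evidence is 7.71 times more likely if S is true than if S is false.
Since LR > 1, the evidence supports S over ¬S.


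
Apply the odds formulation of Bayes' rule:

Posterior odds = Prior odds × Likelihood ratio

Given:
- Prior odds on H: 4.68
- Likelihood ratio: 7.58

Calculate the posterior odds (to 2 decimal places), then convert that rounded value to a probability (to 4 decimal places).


Step 1: Calculate posterior odds
Posterior odds = Prior odds × LR
               = 4.68 × 7.58
               = 35.47

Step 2: Convert to probability
P(H|E) = Posterior odds / (1 + Posterior odds)
       = 35.47 / (1 + 35.47)
       = 35.47 / 36.47
       = 0.9726

The evidence increased P(H) from 0.8239 to 0.9726.


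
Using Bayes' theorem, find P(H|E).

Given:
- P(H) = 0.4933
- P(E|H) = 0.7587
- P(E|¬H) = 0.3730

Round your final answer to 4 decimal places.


Bayes' theorem: P(H|E) = P(E|H) × P(H) / P(E)

Step 1: Calculate P(E) using law of total probability
P(E) = P(E|H)P(H) + P(E|¬H)P(¬H)
     = 0.7587 × 0.4933 + 0.3730 × 0.5067
     = 0.37426671 + 0.18899910
     = 0.56326581

Step 2: Apply Bayes' theorem
P(H|E) = P(E|H) × P(H) / P(E)
       = 0.37426671 / 0.56326581
       = 0.6645


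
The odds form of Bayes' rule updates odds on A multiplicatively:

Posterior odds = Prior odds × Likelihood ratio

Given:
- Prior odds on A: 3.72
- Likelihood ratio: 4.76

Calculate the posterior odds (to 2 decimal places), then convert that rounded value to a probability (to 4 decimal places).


Step 1: Calculate posterior odds
Posterior odds = Prior odds × LR
               = 3.72 × 4.76
               = 17.71

Step 2: Convert to probability
P(A|E) = Posterior odds / (1 + Posterior odds)
       = 17.71 / (1 + 17.71)
       = 17.71 / 18.71
       = 0.9466

The evidence increased P(A) from 0.7881 to 0.9466.


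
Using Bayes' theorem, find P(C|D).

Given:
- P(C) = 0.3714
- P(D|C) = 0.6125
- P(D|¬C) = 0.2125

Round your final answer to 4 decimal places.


Bayes' theorem: P(C|D) = P(D|C) × P(C) / P(D)

Step 1: Calculate P(D) using law of total probability
P(D) = P(D|C)P(C) + P(D|¬C)P(¬C)
     = 0.6125 × 0.3714 + 0.2125 × 0.6286
     = 0.22748250 + 0.13357750
     = 0.36106000

Step 2: Apply Bayes' theorem
P(C|D) = P(D|C) × P(C) / P(D)
       = 0.22748250 / 0.36106000
       = 0.6300


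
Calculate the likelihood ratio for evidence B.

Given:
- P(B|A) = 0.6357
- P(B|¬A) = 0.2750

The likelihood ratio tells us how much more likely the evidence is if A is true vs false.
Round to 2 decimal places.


Likelihood Ratio (LR) = P(B|A) / P(B|¬A)

LR = 0.6357 / 0.2750
   = 2.31

The evidence is 2.31 times more likely if A is true than if A is false.
Because LR exceeds 1, B is evidence for A.


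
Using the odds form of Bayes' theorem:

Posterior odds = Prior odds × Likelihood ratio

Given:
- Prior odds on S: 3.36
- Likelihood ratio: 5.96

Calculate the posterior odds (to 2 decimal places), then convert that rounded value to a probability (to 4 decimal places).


Step 1: Calculate posterior odds
Posterior odds = Prior odds × LR
               = 3.36 × 5.96
               = 20.03

Step 2: Convert to probability
P(S|E) = Posterior odds / (1 + Posterior odds)
       = 20.03 / (1 + 20.03)
       = 20.03 / 21.03
       = 0.9524

The evidence increased P(S) from 0.7706 to 0.9524.


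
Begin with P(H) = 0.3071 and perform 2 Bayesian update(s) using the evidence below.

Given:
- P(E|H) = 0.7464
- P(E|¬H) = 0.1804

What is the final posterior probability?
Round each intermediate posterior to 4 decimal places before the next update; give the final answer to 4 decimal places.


Sequential Bayesian updating:

Initial prior: P(H) = 0.3071

Update 1:
  P(E) = 0.7464 × 0.3071 + 0.1804 × 0.6929 = 0.22921944 + 0.12499916 = 0.35421860
  P(H|E) = 0.22921944 / 0.35421860 = 0.6471

Update 2:
  P(E) = 0.7464 × 0.6471 + 0.1804 × 0.3529 = 0.48299544 + 0.06366316 = 0.54665860
  P(H|E) = 0.48299544 / 0.54665860 = 0.8835

Final posterior: 0.8835


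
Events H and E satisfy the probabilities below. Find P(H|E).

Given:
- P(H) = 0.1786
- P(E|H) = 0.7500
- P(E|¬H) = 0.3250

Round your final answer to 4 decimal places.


Bayes' theorem: P(H|E) = P(E|H) × P(H) / P(E)

Step 1: Calculate P(E) using law of total probability
P(E) = P(E|H)P(H) + P(E|¬H)P(¬H)
     = 0.7500 × 0.1786 + 0.3250 × 0.8214
     = 0.13395000 + 0.26695500
     = 0.40090500

Step 2: Apply Bayes' theorem
P(H|E) = P(E|H) × P(H) / P(E)
       = 0.13395000 / 0.40090500
       = 0.3341


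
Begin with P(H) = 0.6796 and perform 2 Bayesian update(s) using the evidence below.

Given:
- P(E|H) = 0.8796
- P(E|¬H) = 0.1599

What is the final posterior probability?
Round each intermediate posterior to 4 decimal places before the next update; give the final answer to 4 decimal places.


Sequential Bayesian updating:

Initial prior: P(H) = 0.6796

Update 1:
  P(E) = 0.8796 × 0.6796 + 0.1599 × 0.3204 = 0.59777616 + 0.05123196 = 0.64900812
  P(H|E) = 0.59777616 / 0.64900812 = 0.9211

Update 2:
  P(E) = 0.8796 × 0.9211 + 0.1599 × 0.0789 = 0.81019956 + 0.01261611 = 0.82281567
  P(H|E) = 0.81019956 / 0.82281567 = 0.9847

Final posterior: 0.9847


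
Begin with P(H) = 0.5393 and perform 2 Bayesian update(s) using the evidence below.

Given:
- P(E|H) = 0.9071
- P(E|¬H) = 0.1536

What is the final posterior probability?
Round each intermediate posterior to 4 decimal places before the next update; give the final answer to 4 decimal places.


Sequential Bayesian updating:

Initial prior: P(H) = 0.5393

Update 1:
  P(E) = 0.9071 × 0.5393 + 0.1536 × 0.4607 = 0.48919903 + 0.07076352 = 0.55996255
  P(H|E) = 0.48919903 / 0.55996255 = 0.8736

Update 2:
  P(E) = 0.9071 × 0.8736 + 0.1536 × 0.1264 = 0.79244256 + 0.01941504 = 0.81185760
  P(H|E) = 0.79244256 / 0.81185760 = 0.9761

Final posterior: 0.9761


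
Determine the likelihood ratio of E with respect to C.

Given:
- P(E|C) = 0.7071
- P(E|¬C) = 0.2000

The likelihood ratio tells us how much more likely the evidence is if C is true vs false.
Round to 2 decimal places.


Likelihood Ratio (LR) = P(E|C) / P(E|¬C)

LR = 0.7071 / 0.2000
   = 3.54

The evidence is 3.54 times more likely if C is true than if C is false.
LR > 1, so observing E raises the odds in favor of C.


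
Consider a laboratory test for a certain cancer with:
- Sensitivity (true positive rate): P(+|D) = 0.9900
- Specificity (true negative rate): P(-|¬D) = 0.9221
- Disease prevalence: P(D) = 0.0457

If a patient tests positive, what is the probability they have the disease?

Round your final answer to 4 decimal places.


Let D = has disease, + = positive test

Given:
- P(D) = 0.0457 (prevalence)
- P(+|D) = 0.9900 (sensitivity)
- P(-|¬D) = 0.9221 (specificity)
- P(+|¬D) = 0.0779 (false positive rate = 1 - specificity)

Step 1: Find P(+)
P(+) = P(+|D)P(D) + P(+|¬D)P(¬D)
     = 0.9900 × 0.0457 + 0.0779 × 0.9543
     = 0.04524300 + 0.07433997
     = 0.11958297

Step 2: Apply Bayes' theorem for P(D|+)
P(D|+) = P(+|D)P(D) / P(+)
       = 0.04524300 / 0.11958297
       = 0.3783


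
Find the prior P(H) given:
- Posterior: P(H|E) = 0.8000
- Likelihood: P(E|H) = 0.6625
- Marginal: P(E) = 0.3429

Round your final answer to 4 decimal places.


From Bayes' theorem: P(H|E) = P(E|H) × P(H) / P(E)

Rearranging for P(H):
P(H) = P(H|E) × P(E) / P(E|H)
     = 0.8000 × 0.3429 / 0.6625
     = 0.27432000 / 0.6625
     = 0.4141


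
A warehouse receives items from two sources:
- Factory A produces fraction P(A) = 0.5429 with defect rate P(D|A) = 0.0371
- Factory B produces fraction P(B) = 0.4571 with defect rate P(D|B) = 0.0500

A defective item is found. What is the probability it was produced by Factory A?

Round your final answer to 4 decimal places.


Let A = from Factory A, D = defective

Given:
- P(A) = 0.5429, P(B) = 0.4571
- P(D|A) = 0.0371, P(D|B) = 0.0500

Step 1: Find P(D)
P(D) = P(D|A)P(A) + P(D|B)P(B)
     = 0.0371 × 0.5429 + 0.0500 × 0.4571
     = 0.02014159 + 0.02285500
     = 0.04299659

Step 2: Apply Bayes' theorem
P(A|D) = P(D|A)P(A) / P(D)
       = 0.02014159 / 0.04299659
       = 0.4684


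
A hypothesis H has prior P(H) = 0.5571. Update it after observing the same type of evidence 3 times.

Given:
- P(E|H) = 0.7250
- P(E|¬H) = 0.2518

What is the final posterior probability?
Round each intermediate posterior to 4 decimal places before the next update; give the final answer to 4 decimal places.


Sequential Bayesian updating:

Initial prior: P(H) = 0.5571

Update 1:
  P(E) = 0.7250 × 0.5571 + 0.2518 × 0.4429 = 0.40389750 + 0.11152222 = 0.51541972
  P(H|E) = 0.40389750 / 0.51541972 = 0.7836

Update 2:
  P(E) = 0.7250 × 0.7836 + 0.2518 × 0.2164 = 0.56811000 + 0.05448952 = 0.62259952
  P(H|E) = 0.56811000 / 0.62259952 = 0.9125

Update 3:
  P(E) = 0.7250 × 0.9125 + 0.2518 × 0.0875 = 0.66156250 + 0.02203250 = 0.68359500
  P(H|E) = 0.66156250 / 0.68359500 = 0.9678

Final posterior: 0.9678


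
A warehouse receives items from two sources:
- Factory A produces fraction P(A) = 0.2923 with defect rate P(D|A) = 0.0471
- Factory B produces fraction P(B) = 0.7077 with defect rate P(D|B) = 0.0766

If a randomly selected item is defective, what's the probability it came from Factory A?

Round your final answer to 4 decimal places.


Let A = from Factory A, D = defective

Given:
- P(A) = 0.2923, P(B) = 0.7077
- P(D|A) = 0.0471, P(D|B) = 0.0766

Step 1: Find P(D)
P(D) = P(D|A)P(A) + P(D|B)P(B)
     = 0.0471 × 0.2923 + 0.0766 × 0.7077
     = 0.01376733 + 0.05420982
     = 0.06797715

Step 2: Apply Bayes' theorem
P(A|D) = P(D|A)P(A) / P(D)
       = 0.01376733 / 0.06797715
       = 0.2025


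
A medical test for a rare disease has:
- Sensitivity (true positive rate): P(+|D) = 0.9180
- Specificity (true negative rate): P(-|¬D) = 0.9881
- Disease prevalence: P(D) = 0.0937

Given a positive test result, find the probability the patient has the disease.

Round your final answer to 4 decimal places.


Let D = has disease, + = positive test

Given:
- P(D) = 0.0937 (prevalence)
- P(+|D) = 0.9180 (sensitivity)
- P(-|¬D) = 0.9881 (specificity)
- P(+|¬D) = 0.0119 (false positive rate = 1 - specificity)

Step 1: Find P(+)
P(+) = P(+|D)P(D) + P(+|¬D)P(¬D)
     = 0.9180 × 0.0937 + 0.0119 × 0.9063
     = 0.08601660 + 0.01078497
     = 0.09680157

Step 2: Apply Bayes' theorem for P(D|+)
P(D|+) = P(+|D)P(D) / P(+)
       = 0.08601660 / 0.09680157
       = 0.8886


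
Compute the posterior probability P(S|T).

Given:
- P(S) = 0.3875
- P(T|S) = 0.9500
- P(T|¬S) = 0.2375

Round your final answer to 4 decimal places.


Bayes' theorem: P(S|T) = P(T|S) × P(S) / P(T)

Step 1: Calculate P(T) using law of total probability
P(T) = P(T|S)P(S) + P(T|¬S)P(¬S)
     = 0.9500 × 0.3875 + 0.2375 × 0.6125
     = 0.36812500 + 0.14546875
     = 0.51359375

Step 2: Apply Bayes' theorem
P(S|T) = P(T|S) × P(S) / P(T)
       = 0.36812500 / 0.51359375
       = 0.7168


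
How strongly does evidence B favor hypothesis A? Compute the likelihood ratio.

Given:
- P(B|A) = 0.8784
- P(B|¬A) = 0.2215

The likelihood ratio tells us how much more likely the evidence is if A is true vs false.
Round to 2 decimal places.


Likelihood Ratio (LR) = P(B|A) / P(B|¬A)

LR = 0.8784 / 0.2215
   = 3.97

The evidence is 3.97 times more likely if A is true than if A is false.
Since LR > 1, the evidence supports A over ¬A.


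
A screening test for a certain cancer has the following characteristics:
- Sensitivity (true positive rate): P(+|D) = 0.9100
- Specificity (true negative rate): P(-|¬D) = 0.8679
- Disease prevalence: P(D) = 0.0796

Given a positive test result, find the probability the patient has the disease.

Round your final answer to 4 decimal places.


Let D = has disease, + = positive test

Given:
- P(D) = 0.0796 (prevalence)
- P(+|D) = 0.9100 (sensitivity)
- P(-|¬D) = 0.8679 (specificity)
- P(+|¬D) = 0.1321 (false positive rate = 1 - specificity)

Step 1: Find P(+)
P(+) = P(+|D)P(D) + P(+|¬D)P(¬D)
     = 0.9100 × 0.0796 + 0.1321 × 0.9204
     = 0.07243600 + 0.12158484
     = 0.19402084

Step 2: Apply Bayes' theorem for P(D|+)
P(D|+) = P(+|D)P(D) / P(+)
       = 0.07243600 / 0.19402084
       = 0.3733


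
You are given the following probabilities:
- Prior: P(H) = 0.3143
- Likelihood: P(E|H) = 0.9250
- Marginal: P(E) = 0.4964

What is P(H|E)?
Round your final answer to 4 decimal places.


Using Bayes' theorem:

P(H|E) = P(E|H) × P(H) / P(E)
       = 0.9250 × 0.3143 / 0.4964
       = 0.29072750 / 0.4964
       = 0.5857

The evidence strengthens our belief in H.
Prior: 0.3143 → Posterior: 0.5857


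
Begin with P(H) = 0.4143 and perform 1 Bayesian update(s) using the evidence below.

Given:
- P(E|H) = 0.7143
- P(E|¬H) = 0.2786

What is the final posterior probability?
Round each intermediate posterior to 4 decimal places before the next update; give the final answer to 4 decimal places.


Sequential Bayesian updating:

Initial prior: P(H) = 0.4143

Update 1:
  P(E) = 0.7143 × 0.4143 + 0.2786 × 0.5857 = 0.29593449 + 0.16317602 = 0.45911051
  P(H|E) = 0.29593449 / 0.45911051 = 0.6446

Final posterior: 0.6446


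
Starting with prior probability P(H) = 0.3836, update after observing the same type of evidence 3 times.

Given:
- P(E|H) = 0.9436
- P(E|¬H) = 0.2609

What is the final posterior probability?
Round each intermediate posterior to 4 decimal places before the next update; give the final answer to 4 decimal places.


Sequential Bayesian updating:

Initial prior: P(H) = 0.3836

Update 1:
  P(E) = 0.9436 × 0.3836 + 0.2609 × 0.6164 = 0.36196496 + 0.16081876 = 0.52278372
  P(H|E) = 0.36196496 / 0.52278372 = 0.6924

Update 2:
  P(E) = 0.9436 × 0.6924 + 0.2609 × 0.3076 = 0.65334864 + 0.08025284 = 0.73360148
  P(H|E) = 0.65334864 / 0.73360148 = 0.8906

Update 3:
  P(E) = 0.9436 × 0.8906 + 0.2609 × 0.1094 = 0.84037016 + 0.02854246 = 0.86891262
  P(H|E) = 0.84037016 / 0.86891262 = 0.9672

Final posterior: 0.9672


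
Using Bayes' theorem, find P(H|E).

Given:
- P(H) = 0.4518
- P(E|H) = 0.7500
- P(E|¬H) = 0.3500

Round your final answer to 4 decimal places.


Bayes' theorem: P(H|E) = P(E|H) × P(H) / P(E)

Step 1: Calculate P(E) using law of total probability
P(E) = P(E|H)P(H) + P(E|¬H)P(¬H)
     = 0.7500 × 0.4518 + 0.3500 × 0.5482
     = 0.33885000 + 0.19187000
     = 0.53072000

Step 2: Apply Bayes' theorem
P(H|E) = P(E|H) × P(H) / P(E)
       = 0.33885000 / 0.53072000
       = 0.6385


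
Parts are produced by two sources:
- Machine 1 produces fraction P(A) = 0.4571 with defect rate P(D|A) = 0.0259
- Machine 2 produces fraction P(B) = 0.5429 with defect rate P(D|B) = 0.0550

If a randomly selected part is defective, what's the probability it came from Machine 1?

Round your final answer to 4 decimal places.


Let A = from Machine 1, D = defective

Given:
- P(A) = 0.4571, P(B) = 0.5429
- P(D|A) = 0.0259, P(D|B) = 0.0550

Step 1: Find P(D)
P(D) = P(D|A)P(A) + P(D|B)P(B)
     = 0.0259 × 0.4571 + 0.0550 × 0.5429
     = 0.01183889 + 0.02985950
     = 0.04169839

Step 2: Apply Bayes' theorem
P(A|D) = P(D|A)P(A) / P(D)
       = 0.01183889 / 0.04169839
       = 0.2839


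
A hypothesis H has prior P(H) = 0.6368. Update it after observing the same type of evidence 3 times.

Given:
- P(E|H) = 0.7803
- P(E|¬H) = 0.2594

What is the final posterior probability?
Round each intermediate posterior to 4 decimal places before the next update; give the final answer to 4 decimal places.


Sequential Bayesian updating:

Initial prior: P(H) = 0.6368

Update 1:
  P(E) = 0.7803 × 0.6368 + 0.2594 × 0.3632 = 0.49689504 + 0.09421408 = 0.59110912
  P(H|E) = 0.49689504 / 0.59110912 = 0.8406

Update 2:
  P(E) = 0.7803 × 0.8406 + 0.2594 × 0.1594 = 0.65592018 + 0.04134836 = 0.69726854
  P(H|E) = 0.65592018 / 0.69726854 = 0.9407

Update 3:
  P(E) = 0.7803 × 0.9407 + 0.2594 × 0.0593 = 0.73402821 + 0.01538242 = 0.74941063
  P(H|E) = 0.73402821 / 0.74941063 = 0.9795

Final posterior: 0.9795


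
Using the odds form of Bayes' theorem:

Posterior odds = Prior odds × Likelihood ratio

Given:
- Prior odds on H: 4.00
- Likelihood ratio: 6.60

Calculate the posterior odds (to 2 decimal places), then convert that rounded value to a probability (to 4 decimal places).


Step 1: Calculate posterior odds
Posterior odds = Prior odds × LR
               = 4.00 × 6.60
               = 26.40

Step 2: Convert to probability
P(H|E) = Posterior odds / (1 + Posterior odds)
       = 26.40 / (1 + 26.40)
       = 26.40 / 27.40
       = 0.9635

The evidence increased P(H) from 0.8000 to 0.9635.


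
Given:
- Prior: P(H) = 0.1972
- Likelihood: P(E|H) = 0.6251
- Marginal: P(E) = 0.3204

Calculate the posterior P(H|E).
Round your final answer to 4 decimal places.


Using Bayes' theorem:

P(H|E) = P(E|H) × P(H) / P(E)
       = 0.6251 × 0.1972 / 0.3204
       = 0.12326972 / 0.3204
       = 0.3847

The evidence strengthens our belief in H.
Prior: 0.1972 → Posterior: 0.3847


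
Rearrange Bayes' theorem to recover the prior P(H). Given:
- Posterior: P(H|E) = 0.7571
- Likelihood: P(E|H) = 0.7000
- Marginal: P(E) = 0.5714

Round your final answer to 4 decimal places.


From Bayes' theorem: P(H|E) = P(E|H) × P(H) / P(E)

Rearranging for P(H):
P(H) = P(H|E) × P(E) / P(E|H)
     = 0.7571 × 0.5714 / 0.7000
     = 0.43260694 / 0.7000
     = 0.6180


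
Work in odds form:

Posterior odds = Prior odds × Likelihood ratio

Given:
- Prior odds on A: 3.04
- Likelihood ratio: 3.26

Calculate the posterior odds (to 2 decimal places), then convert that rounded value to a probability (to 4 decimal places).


Step 1: Calculate posterior odds
Posterior odds = Prior odds × LR
               = 3.04 × 3.26
               = 9.91

Step 2: Convert to probability
P(A|E) = Posterior odds / (1 + Posterior odds)
       = 9.91 / (1 + 9.91)
       = 9.91 / 10.91
       = 0.9083

The evidence increased P(A) from 0.7525 to 0.9083.


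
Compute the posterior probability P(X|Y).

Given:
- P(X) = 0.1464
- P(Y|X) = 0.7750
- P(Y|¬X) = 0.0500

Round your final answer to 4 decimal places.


Bayes' theorem: P(X|Y) = P(Y|X) × P(X) / P(Y)

Step 1: Calculate P(Y) using law of total probability
P(Y) = P(Y|X)P(X) + P(Y|¬X)P(¬X)
     = 0.7750 × 0.1464 + 0.0500 × 0.8536
     = 0.11346000 + 0.04268000
     = 0.15614000

Step 2: Apply Bayes' theorem
P(X|Y) = P(Y|X) × P(X) / P(Y)
       = 0.11346000 / 0.15614000
       = 0.7267


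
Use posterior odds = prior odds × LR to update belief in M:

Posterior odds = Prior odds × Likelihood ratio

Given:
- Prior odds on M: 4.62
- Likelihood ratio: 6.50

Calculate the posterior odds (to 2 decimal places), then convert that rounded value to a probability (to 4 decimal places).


Step 1: Calculate posterior odds
Posterior odds = Prior odds × LR
               = 4.62 × 6.50
               = 30.03

Step 2: Convert to probability
P(M|E) = Posterior odds / (1 + Posterior odds)
       = 30.03 / (1 + 30.03)
       = 30.03 / 31.03
       = 0.9678

The evidence increased P(M) from 0.8221 to 0.9678.


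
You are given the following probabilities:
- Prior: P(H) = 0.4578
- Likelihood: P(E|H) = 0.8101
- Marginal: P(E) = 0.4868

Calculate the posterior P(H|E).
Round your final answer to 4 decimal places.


Using Bayes' theorem:

P(H|E) = P(E|H) × P(H) / P(E)
       = 0.8101 × 0.4578 / 0.4868
       = 0.37086378 / 0.4868
       = 0.7618

The evidence strengthens our belief in H.
Prior: 0.4578 → Posterior: 0.7618


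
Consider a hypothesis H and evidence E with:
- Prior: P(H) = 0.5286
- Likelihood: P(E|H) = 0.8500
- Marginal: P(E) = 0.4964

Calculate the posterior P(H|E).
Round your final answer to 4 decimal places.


Using Bayes' theorem:

P(H|E) = P(E|H) × P(H) / P(E)
       = 0.8500 × 0.5286 / 0.4964
       = 0.44931000 / 0.4964
       = 0.9051

The evidence strengthens our belief in H.
Prior: 0.5286 → Posterior: 0.9051


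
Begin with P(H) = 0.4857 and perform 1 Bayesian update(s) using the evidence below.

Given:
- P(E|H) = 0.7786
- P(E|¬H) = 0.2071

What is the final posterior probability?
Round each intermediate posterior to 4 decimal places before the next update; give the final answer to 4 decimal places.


Sequential Bayesian updating:

Initial prior: P(H) = 0.4857

Update 1:
  P(E) = 0.7786 × 0.4857 + 0.2071 × 0.5143 = 0.37816602 + 0.10651153 = 0.48467755
  P(H|E) = 0.37816602 / 0.48467755 = 0.7802

Final posterior: 0.7802


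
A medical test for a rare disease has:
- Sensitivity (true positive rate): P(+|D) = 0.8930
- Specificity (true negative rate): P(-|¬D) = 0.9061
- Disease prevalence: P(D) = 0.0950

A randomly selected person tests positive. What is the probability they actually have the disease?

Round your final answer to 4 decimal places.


Let D = has disease, + = positive test

Given:
- P(D) = 0.0950 (prevalence)
- P(+|D) = 0.8930 (sensitivity)
- P(-|¬D) = 0.9061 (specificity)
- P(+|¬D) = 0.0939 (false positive rate = 1 - specificity)

Step 1: Find P(+)
P(+) = P(+|D)P(D) + P(+|¬D)P(¬D)
     = 0.8930 × 0.0950 + 0.0939 × 0.9050
     = 0.08483500 + 0.08497950
     = 0.16981450

Step 2: Apply Bayes' theorem for P(D|+)
P(D|+) = P(+|D)P(D) / P(+)
       = 0.08483500 / 0.16981450
       = 0.4996


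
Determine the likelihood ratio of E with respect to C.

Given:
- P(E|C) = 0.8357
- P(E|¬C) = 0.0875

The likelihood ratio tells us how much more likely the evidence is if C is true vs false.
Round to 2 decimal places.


Likelihood Ratio (LR) = P(E|C) / P(E|¬C)

LR = 0.8357 / 0.0875
   = 9.55

The evidence is 9.55 times more likely if C is true than if C is false.
Because LR exceeds 1, E is evidence for C.


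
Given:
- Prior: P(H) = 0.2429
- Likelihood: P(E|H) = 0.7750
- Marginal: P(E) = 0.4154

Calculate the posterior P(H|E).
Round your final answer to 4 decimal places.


Using Bayes' theorem:

P(H|E) = P(E|H) × P(H) / P(E)
       = 0.7750 × 0.2429 / 0.4154
       = 0.18824750 / 0.4154
       = 0.4532

The evidence strengthens our belief in H.
Prior: 0.2429 → Posterior: 0.4532


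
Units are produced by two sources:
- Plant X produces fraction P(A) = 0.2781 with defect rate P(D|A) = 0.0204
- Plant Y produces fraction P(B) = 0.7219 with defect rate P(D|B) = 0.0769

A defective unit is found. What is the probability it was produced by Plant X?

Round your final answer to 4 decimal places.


Let A = from Plant X, D = defective

Given:
- P(A) = 0.2781, P(B) = 0.7219
- P(D|A) = 0.0204, P(D|B) = 0.0769

Step 1: Find P(D)
P(D) = P(D|A)P(A) + P(D|B)P(B)
     = 0.0204 × 0.2781 + 0.0769 × 0.7219
     = 0.00567324 + 0.05551411
     = 0.06118735

Step 2: Apply Bayes' theorem
P(A|D) = P(D|A)P(A) / P(D)
       = 0.00567324 / 0.06118735
       = 0.0927


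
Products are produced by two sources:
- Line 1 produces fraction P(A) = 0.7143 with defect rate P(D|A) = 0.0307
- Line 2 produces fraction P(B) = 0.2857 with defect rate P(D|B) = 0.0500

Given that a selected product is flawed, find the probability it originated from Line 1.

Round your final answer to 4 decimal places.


Let A = from Line 1, D = flawed

Given:
- P(A) = 0.7143, P(B) = 0.2857
- P(D|A) = 0.0307, P(D|B) = 0.0500

Step 1: Find P(D)
P(D) = P(D|A)P(A) + P(D|B)P(B)
     = 0.0307 × 0.7143 + 0.0500 × 0.2857
     = 0.02192901 + 0.01428500
     = 0.03621401

Step 2: Apply Bayes' theorem
P(A|D) = P(D|A)P(A) / P(D)
       = 0.02192901 / 0.03621401
       = 0.6055


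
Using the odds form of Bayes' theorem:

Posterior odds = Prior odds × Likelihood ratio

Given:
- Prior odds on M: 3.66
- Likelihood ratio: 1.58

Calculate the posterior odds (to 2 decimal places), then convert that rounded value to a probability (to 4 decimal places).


Step 1: Calculate posterior odds
Posterior odds = Prior odds × LR
               = 3.66 × 1.58
               = 5.78

Step 2: Convert to probability
P(M|E) = Posterior odds / (1 + Posterior odds)
       = 5.78 / (1 + 5.78)
       = 5.78 / 6.78
       = 0.8525

The evidence increased P(M) from 0.7854 to 0.8525.


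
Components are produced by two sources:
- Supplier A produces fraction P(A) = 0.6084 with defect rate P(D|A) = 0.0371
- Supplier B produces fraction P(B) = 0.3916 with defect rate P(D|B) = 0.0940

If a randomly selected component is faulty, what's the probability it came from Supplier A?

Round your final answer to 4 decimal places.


Let A = from Supplier A, D = faulty

Given:
- P(A) = 0.6084, P(B) = 0.3916
- P(D|A) = 0.0371, P(D|B) = 0.0940

Step 1: Find P(D)
P(D) = P(D|A)P(A) + P(D|B)P(B)
     = 0.0371 × 0.6084 + 0.0940 × 0.3916
     = 0.02257164 + 0.03681040
     = 0.05938204

Step 2: Apply Bayes' theorem
P(A|D) = P(D|A)P(A) / P(D)
       = 0.02257164 / 0.05938204
       = 0.3801


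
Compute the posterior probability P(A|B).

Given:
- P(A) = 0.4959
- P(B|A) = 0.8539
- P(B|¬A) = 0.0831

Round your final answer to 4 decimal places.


Bayes' theorem: P(A|B) = P(B|A) × P(A) / P(B)

Step 1: Calculate P(B) using law of total probability
P(B) = P(B|A)P(A) + P(B|¬A)P(¬A)
     = 0.8539 × 0.4959 + 0.0831 × 0.5041
     = 0.42344901 + 0.04189071
     = 0.46533972

Step 2: Apply Bayes' theorem
P(A|B) = P(B|A) × P(A) / P(B)
       = 0.42344901 / 0.46533972
       = 0.9100


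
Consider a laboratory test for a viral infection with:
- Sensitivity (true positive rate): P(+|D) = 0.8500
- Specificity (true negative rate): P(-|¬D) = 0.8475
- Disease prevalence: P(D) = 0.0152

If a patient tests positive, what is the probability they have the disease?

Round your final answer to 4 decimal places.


Let D = has disease, + = positive test

Given:
- P(D) = 0.0152 (prevalence)
- P(+|D) = 0.8500 (sensitivity)
- P(-|¬D) = 0.8475 (specificity)
- P(+|¬D) = 0.1525 (false positive rate = 1 - specificity)

Step 1: Find P(+)
P(+) = P(+|D)P(D) + P(+|¬D)P(¬D)
     = 0.8500 × 0.0152 + 0.1525 × 0.9848
     = 0.01292000 + 0.15018200
     = 0.16310200

Step 2: Apply Bayes' theorem for P(D|+)
P(D|+) = P(+|D)P(D) / P(+)
       = 0.01292000 / 0.16310200
       = 0.0792


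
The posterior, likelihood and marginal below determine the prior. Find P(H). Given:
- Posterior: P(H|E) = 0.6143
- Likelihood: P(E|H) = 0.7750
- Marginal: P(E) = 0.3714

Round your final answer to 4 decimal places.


From Bayes' theorem: P(H|E) = P(E|H) × P(H) / P(E)

Rearranging for P(H):
P(H) = P(H|E) × P(E) / P(E|H)
     = 0.6143 × 0.3714 / 0.7750
     = 0.22815102 / 0.7750
     = 0.2944


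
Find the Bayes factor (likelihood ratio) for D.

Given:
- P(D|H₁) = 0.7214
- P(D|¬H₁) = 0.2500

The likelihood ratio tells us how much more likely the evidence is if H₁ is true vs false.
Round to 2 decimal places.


Likelihood Ratio (LR) = P(D|H₁) / P(D|¬H₁)

LR = 0.7214 / 0.2500
   = 2.89

The evidence is 2.89 times more likely if H₁ is true than if H₁ is false.
Because LR exceeds 1, D is evidence for H₁.


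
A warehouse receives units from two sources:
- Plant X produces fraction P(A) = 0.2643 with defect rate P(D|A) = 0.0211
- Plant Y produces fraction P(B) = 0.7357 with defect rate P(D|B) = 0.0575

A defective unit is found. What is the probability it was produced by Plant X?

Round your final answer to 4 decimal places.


Let A = from Plant X, D = defective

Given:
- P(A) = 0.2643, P(B) = 0.7357
- P(D|A) = 0.0211, P(D|B) = 0.0575

Step 1: Find P(D)
P(D) = P(D|A)P(A) + P(D|B)P(B)
     = 0.0211 × 0.2643 + 0.0575 × 0.7357
     = 0.00557673 + 0.04230275
     = 0.04787948

Step 2: Apply Bayes' theorem
P(A|D) = P(D|A)P(A) / P(D)
       = 0.00557673 / 0.04787948
       = 0.1165


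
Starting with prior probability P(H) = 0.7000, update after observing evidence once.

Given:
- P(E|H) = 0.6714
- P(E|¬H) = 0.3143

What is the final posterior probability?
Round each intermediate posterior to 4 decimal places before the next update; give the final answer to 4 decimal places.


Sequential Bayesian updating:

Initial prior: P(H) = 0.7000

Update 1:
  P(E) = 0.6714 × 0.7000 + 0.3143 × 0.3000 = 0.46998000 + 0.09429000 = 0.56427000
  P(H|E) = 0.46998000 / 0.56427000 = 0.8329

Final posterior: 0.8329


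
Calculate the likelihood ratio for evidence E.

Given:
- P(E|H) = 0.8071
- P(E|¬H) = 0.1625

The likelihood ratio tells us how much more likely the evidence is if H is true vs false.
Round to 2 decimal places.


Likelihood Ratio (LR) = P(E|H) / P(E|¬H)

LR = 0.8071 / 0.1625
   = 4.97

The evidence is 4.97 times more likely if H is true than if H is false.
Since LR > 1, the evidence supports H over ¬H.


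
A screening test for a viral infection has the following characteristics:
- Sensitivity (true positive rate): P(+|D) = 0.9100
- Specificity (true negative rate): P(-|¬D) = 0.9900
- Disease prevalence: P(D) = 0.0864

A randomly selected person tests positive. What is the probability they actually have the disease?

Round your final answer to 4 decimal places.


Let D = has disease, + = positive test

Given:
- P(D) = 0.0864 (prevalence)
- P(+|D) = 0.9100 (sensitivity)
- P(-|¬D) = 0.9900 (specificity)
- P(+|¬D) = 0.0100 (false positive rate = 1 - specificity)

Step 1: Find P(+)
P(+) = P(+|D)P(D) + P(+|¬D)P(¬D)
     = 0.9100 × 0.0864 + 0.0100 × 0.9136
     = 0.07862400 + 0.00913600
     = 0.08776000

Step 2: Apply Bayes' theorem for P(D|+)
P(D|+) = P(+|D)P(D) / P(+)
       = 0.07862400 / 0.08776000
       = 0.8959


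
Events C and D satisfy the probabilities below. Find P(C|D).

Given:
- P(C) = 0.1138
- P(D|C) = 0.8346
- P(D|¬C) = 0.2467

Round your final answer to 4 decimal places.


Bayes' theorem: P(C|D) = P(D|C) × P(C) / P(D)

Step 1: Calculate P(D) using law of total probability
P(D) = P(D|C)P(C) + P(D|¬C)P(¬C)
     = 0.8346 × 0.1138 + 0.2467 × 0.8862
     = 0.09497748 + 0.21862554
     = 0.31360302

Step 2: Apply Bayes' theorem
P(C|D) = P(D|C) × P(C) / P(D)
       = 0.09497748 / 0.31360302
       = 0.3029


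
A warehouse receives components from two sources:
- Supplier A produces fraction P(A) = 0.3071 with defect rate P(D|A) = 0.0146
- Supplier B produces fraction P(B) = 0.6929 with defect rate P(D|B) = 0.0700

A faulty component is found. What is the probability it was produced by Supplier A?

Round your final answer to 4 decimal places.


Let A = from Supplier A, D = faulty

Given:
- P(A) = 0.3071, P(B) = 0.6929
- P(D|A) = 0.0146, P(D|B) = 0.0700

Step 1: Find P(D)
P(D) = P(D|A)P(A) + P(D|B)P(B)
     = 0.0146 × 0.3071 + 0.0700 × 0.6929
     = 0.00448366 + 0.04850300
     = 0.05298666

Step 2: Apply Bayes' theorem
P(A|D) = P(D|A)P(A) / P(D)
       = 0.00448366 / 0.05298666
       = 0.0846


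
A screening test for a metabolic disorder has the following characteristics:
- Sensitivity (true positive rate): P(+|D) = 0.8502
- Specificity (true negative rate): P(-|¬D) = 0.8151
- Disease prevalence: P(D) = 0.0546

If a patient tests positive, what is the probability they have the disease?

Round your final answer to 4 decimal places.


Let D = has disease, + = positive test

Given:
- P(D) = 0.0546 (prevalence)
- P(+|D) = 0.8502 (sensitivity)
- P(-|¬D) = 0.8151 (specificity)
- P(+|¬D) = 0.1849 (false positive rate = 1 - specificity)

Step 1: Find P(+)
P(+) = P(+|D)P(D) + P(+|¬D)P(¬D)
     = 0.8502 × 0.0546 + 0.1849 × 0.9454
     = 0.04642092 + 0.17480446
     = 0.22122538

Step 2: Apply Bayes' theorem for P(D|+)
P(D|+) = P(+|D)P(D) / P(+)
       = 0.04642092 / 0.22122538
       = 0.2098


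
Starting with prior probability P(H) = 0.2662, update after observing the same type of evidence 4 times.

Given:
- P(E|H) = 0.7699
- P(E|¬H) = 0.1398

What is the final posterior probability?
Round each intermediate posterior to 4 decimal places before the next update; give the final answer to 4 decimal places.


Sequential Bayesian updating:

Initial prior: P(H) = 0.2662

Update 1:
  P(E) = 0.7699 × 0.2662 + 0.1398 × 0.7338 = 0.20494738 + 0.10258524 = 0.30753262
  P(H|E) = 0.20494738 / 0.30753262 = 0.6664

Update 2:
  P(E) = 0.7699 × 0.6664 + 0.1398 × 0.3336 = 0.51306136 + 0.04663728 = 0.55969864
  P(H|E) = 0.51306136 / 0.55969864 = 0.9167

Update 3:
  P(E) = 0.7699 × 0.9167 + 0.1398 × 0.0833 = 0.70576733 + 0.01164534 = 0.71741267
  P(H|E) = 0.70576733 / 0.71741267 = 0.9838

Update 4:
  P(E) = 0.7699 × 0.9838 + 0.1398 × 0.0162 = 0.75742762 + 0.00226476 = 0.75969238
  P(H|E) = 0.75742762 / 0.75969238 = 0.9970

Final posterior: 0.9970


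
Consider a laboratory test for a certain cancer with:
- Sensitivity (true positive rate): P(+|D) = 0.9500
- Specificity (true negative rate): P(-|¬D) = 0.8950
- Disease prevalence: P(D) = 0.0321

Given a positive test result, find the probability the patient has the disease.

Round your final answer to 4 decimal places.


Let D = has disease, + = positive test

Given:
- P(D) = 0.0321 (prevalence)
- P(+|D) = 0.9500 (sensitivity)
- P(-|¬D) = 0.8950 (specificity)
- P(+|¬D) = 0.1050 (false positive rate = 1 - specificity)

Step 1: Find P(+)
P(+) = P(+|D)P(D) + P(+|¬D)P(¬D)
     = 0.9500 × 0.0321 + 0.1050 × 0.9679
     = 0.03049500 + 0.10162950
     = 0.13212450

Step 2: Apply Bayes' theorem for P(D|+)
P(D|+) = P(+|D)P(D) / P(+)
       = 0.03049500 / 0.13212450
       = 0.2308


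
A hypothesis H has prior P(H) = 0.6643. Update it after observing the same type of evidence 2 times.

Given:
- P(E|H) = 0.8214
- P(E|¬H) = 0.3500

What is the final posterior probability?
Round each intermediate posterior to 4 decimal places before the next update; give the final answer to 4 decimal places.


Sequential Bayesian updating:

Initial prior: P(H) = 0.6643

Update 1:
  P(E) = 0.8214 × 0.6643 + 0.3500 × 0.3357 = 0.54565602 + 0.11749500 = 0.66315102
  P(H|E) = 0.54565602 / 0.66315102 = 0.8228

Update 2:
  P(E) = 0.8214 × 0.8228 + 0.3500 × 0.1772 = 0.67584792 + 0.06202000 = 0.73786792
  P(H|E) = 0.67584792 / 0.73786792 = 0.9159

Final posterior: 0.9159


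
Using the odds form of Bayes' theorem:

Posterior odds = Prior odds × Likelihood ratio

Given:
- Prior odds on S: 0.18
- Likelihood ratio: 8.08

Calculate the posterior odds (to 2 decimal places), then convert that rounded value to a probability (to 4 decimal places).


Step 1: Calculate posterior odds
Posterior odds = Prior odds × LR
               = 0.18 × 8.08
               = 1.45

Step 2: Convert to probability
P(S|E) = Posterior odds / (1 + Posterior odds)
       = 1.45 / (1 + 1.45)
       = 1.45 / 2.45
       = 0.5918

The evidence increased P(S) from 0.1525 to 0.5918.


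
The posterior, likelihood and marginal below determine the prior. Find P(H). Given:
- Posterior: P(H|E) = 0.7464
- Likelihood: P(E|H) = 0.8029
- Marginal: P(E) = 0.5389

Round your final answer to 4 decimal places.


From Bayes' theorem: P(H|E) = P(E|H) × P(H) / P(E)

Rearranging for P(H):
P(H) = P(H|E) × P(E) / P(E|H)
     = 0.7464 × 0.5389 / 0.8029
     = 0.40223496 / 0.8029
     = 0.5010


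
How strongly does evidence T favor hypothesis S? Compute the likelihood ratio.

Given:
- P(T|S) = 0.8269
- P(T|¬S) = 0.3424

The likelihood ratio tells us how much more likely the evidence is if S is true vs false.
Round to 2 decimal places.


Likelihood Ratio (LR) = P(T|S) / P(T|¬S)

LR = 0.8269 / 0.3424
   = 2.42

The evidence is 2.42 times more likely if S is true than if S is false.
LR > 1, so observing T raises the odds in favor of S.
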